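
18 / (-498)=-3 / 83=-0.04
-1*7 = -7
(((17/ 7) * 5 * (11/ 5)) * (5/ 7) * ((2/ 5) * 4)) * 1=1496/ 49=30.53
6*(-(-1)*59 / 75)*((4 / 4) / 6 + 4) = 59 / 3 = 19.67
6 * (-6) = -36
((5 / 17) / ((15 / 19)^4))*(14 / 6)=1.77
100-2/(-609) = 60902/609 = 100.00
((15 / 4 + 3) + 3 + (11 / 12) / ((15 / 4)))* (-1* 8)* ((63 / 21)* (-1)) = 239.87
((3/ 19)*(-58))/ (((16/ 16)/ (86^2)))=-1286904/ 19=-67731.79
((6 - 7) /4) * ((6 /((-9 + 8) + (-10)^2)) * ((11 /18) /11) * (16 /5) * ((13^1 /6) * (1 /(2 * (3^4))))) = -13 /360855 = -0.00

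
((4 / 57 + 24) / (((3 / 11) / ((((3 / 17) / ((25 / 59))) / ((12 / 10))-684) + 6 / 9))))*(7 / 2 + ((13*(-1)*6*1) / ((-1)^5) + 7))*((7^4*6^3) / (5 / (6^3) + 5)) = -137873271855920832 / 250325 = -550777077223.29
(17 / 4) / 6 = 17 / 24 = 0.71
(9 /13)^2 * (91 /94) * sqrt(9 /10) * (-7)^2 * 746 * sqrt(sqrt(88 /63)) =17492.57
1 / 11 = 0.09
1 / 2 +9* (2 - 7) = -89 / 2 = -44.50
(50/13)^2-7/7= 2331/169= 13.79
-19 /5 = -3.80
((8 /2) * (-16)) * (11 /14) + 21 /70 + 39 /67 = -231703 /4690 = -49.40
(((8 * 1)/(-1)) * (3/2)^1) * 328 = -3936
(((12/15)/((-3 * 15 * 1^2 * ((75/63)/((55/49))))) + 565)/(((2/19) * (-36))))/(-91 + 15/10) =28178539/16915500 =1.67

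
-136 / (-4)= 34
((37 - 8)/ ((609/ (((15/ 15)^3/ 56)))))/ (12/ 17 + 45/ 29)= 493/ 1308888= 0.00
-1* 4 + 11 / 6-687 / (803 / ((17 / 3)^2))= -142801 / 4818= -29.64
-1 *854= -854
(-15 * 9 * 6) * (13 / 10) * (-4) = 4212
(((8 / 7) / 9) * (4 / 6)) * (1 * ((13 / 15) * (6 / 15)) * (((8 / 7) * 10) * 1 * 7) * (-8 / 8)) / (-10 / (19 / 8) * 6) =3952 / 42525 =0.09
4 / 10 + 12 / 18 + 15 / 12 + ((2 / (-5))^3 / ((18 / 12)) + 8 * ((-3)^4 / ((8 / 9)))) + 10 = 370637 / 500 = 741.27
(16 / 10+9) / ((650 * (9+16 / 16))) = 0.00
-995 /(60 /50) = -4975 /6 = -829.17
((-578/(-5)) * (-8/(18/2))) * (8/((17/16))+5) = -19312/15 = -1287.47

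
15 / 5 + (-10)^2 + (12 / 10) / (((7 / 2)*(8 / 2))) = 3608 / 35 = 103.09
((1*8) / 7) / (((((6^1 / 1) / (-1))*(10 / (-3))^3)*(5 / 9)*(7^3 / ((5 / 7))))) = 81 / 4201750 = 0.00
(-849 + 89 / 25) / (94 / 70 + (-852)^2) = -147952 / 127033435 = -0.00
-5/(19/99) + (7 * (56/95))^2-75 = -84.03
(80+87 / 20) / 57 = 1687 / 1140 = 1.48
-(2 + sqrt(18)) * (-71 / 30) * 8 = 568 / 15 + 284 * sqrt(2) / 5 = 118.19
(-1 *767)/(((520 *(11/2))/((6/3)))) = -59/110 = -0.54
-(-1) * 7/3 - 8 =-17/3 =-5.67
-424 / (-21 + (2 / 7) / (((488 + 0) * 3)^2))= 3180651264 / 157532255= 20.19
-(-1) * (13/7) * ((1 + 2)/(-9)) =-13/21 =-0.62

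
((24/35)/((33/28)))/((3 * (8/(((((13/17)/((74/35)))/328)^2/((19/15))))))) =207025/8896010040896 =0.00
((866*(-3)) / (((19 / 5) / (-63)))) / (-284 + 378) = 409185 / 893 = 458.21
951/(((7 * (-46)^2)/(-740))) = -175935/3703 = -47.51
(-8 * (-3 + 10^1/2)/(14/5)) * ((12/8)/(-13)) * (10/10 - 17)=-960/91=-10.55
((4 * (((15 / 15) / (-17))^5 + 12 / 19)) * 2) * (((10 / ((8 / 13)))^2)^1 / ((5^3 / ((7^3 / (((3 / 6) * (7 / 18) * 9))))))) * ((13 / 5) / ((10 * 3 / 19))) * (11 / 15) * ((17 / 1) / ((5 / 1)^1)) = 4035284752499 / 469805625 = 8589.26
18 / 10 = 9 / 5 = 1.80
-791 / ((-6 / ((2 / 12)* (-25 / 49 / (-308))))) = 2825 / 77616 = 0.04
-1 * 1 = -1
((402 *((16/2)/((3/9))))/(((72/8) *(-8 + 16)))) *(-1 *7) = -938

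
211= 211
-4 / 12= -1 / 3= -0.33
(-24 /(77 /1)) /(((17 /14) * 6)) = -8 /187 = -0.04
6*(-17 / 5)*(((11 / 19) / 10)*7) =-8.27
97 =97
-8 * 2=-16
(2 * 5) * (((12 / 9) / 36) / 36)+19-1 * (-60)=38399 / 486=79.01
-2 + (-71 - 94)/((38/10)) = -863/19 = -45.42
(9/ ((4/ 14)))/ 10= 63/ 20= 3.15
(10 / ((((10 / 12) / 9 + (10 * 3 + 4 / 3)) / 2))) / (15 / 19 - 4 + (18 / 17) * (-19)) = -69768 / 2557379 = -0.03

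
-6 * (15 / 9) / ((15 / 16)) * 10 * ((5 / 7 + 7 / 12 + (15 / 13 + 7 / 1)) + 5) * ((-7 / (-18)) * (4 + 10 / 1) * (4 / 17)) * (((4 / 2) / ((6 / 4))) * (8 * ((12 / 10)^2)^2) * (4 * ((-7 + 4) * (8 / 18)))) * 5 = 57916522496 / 49725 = 1164736.50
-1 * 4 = -4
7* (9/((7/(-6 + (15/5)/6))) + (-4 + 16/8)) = -127/2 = -63.50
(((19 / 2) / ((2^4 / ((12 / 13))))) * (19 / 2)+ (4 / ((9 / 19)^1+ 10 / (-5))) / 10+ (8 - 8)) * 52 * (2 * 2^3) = 596524 / 145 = 4113.96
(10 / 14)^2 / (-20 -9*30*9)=-1 / 4802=-0.00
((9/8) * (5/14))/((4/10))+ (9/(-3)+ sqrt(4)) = 1/224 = 0.00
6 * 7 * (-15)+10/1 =-620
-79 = -79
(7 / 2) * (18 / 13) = 63 / 13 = 4.85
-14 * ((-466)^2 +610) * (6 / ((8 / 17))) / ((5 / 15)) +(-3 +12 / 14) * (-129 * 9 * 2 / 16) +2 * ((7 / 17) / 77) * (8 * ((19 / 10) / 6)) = -18317630043109 / 157080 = -116613381.99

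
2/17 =0.12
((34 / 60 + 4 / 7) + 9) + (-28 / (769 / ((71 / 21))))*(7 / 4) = 534137 / 53830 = 9.92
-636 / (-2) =318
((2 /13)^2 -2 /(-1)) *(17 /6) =969 /169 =5.73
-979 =-979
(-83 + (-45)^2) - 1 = 1941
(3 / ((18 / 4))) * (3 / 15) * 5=2 / 3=0.67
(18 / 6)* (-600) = -1800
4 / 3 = 1.33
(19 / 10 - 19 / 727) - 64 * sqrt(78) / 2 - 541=-3919447 / 7270 - 32 * sqrt(78)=-821.74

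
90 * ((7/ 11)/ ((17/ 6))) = 3780/ 187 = 20.21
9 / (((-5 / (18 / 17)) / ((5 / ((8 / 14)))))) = -567 / 34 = -16.68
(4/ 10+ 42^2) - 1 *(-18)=8912/ 5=1782.40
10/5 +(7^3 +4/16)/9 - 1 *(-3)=1553/36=43.14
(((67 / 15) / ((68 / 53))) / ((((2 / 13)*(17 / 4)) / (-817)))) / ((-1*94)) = 37715171 / 814980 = 46.28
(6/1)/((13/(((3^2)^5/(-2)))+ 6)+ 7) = 354294/767611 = 0.46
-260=-260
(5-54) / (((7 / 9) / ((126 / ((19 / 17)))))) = -134946 / 19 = -7102.42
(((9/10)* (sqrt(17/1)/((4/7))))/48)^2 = 7497/409600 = 0.02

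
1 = 1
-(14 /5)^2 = -196 /25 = -7.84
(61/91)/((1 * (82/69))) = 4209/7462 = 0.56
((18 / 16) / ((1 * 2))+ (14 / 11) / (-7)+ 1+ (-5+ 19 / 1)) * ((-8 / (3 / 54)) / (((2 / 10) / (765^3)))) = -4957838661988.64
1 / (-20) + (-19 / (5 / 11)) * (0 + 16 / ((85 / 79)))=-1056789 / 1700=-621.64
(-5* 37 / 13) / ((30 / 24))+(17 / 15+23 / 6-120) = -49303 / 390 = -126.42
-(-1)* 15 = 15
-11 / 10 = -1.10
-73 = -73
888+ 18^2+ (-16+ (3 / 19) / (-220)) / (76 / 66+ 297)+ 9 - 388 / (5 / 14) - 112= 22.55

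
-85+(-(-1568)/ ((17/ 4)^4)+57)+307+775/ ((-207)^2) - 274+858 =867.82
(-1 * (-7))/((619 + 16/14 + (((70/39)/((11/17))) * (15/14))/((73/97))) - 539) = 511511/6217927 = 0.08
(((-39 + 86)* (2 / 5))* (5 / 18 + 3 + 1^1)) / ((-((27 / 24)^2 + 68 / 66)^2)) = -15.26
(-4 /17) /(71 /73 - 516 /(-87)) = -8468 /248455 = -0.03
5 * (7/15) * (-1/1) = -7/3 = -2.33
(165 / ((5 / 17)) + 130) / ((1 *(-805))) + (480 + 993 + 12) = 1194734 / 805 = 1484.14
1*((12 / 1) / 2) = 6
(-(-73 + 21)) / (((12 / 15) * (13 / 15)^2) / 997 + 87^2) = 58324500 / 8489580301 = 0.01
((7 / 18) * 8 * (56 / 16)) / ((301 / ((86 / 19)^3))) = 207088 / 61731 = 3.35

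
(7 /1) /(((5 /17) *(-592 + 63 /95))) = -2261 /56177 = -0.04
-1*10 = -10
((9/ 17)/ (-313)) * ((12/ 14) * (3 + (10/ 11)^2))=-25002/ 4506887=-0.01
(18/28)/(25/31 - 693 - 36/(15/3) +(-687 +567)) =-1395/1778084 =-0.00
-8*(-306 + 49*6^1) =96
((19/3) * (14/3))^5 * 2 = 2663410937152/59049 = 45105098.09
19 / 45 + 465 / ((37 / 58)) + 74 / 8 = 4919017 / 6660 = 738.59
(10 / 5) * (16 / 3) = 10.67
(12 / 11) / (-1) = -12 / 11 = -1.09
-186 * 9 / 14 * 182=-21762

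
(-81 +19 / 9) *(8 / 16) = -355 / 9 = -39.44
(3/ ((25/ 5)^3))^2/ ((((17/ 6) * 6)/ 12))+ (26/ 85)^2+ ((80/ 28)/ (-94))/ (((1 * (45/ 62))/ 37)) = -19461228604/ 13370765625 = -1.46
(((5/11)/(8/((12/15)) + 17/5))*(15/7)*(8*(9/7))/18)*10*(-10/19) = -150000/686147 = -0.22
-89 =-89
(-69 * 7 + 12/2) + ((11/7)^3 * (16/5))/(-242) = -818143/1715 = -477.05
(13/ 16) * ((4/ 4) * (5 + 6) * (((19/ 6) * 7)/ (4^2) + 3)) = 60203/ 1536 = 39.19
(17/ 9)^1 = 17/ 9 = 1.89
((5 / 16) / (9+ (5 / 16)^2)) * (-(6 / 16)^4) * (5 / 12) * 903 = -0.26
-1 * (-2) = 2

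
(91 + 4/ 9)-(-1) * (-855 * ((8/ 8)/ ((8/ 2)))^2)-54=-2303/ 144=-15.99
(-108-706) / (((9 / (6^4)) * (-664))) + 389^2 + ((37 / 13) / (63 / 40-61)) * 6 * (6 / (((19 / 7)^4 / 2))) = 50637283648777715 / 334245085343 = 151497.47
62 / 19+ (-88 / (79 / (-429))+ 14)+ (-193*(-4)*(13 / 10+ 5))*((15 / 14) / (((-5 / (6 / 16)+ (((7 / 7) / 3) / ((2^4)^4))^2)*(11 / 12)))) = 585314758656475552 / 8509704602894209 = 68.78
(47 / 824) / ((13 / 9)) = 0.04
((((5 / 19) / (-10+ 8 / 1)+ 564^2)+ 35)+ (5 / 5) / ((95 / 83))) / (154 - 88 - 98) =-60445031 / 6080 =-9941.62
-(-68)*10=680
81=81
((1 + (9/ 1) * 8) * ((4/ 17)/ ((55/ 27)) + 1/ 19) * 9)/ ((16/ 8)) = 1962459/ 35530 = 55.23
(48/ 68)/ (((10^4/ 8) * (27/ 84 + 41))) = 168/ 12293125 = 0.00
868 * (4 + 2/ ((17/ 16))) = 86800/ 17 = 5105.88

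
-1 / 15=-0.07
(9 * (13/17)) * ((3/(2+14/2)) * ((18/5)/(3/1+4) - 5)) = -6123/595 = -10.29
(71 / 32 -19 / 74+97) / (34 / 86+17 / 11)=6157987 / 120768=50.99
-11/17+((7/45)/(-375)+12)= 3256756/286875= 11.35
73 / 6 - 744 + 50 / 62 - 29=-141365 / 186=-760.03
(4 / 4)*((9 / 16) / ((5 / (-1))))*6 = -27 / 40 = -0.68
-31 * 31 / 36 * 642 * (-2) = 102827 / 3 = 34275.67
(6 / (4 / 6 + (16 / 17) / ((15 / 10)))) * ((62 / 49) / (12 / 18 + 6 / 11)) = 4743 / 980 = 4.84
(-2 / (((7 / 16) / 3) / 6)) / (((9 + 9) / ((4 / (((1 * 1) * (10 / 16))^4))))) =-524288 / 4375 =-119.84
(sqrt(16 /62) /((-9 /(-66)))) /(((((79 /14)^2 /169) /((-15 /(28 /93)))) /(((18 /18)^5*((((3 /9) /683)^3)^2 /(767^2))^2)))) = -1540*sqrt(62) /23330883219338365877776171772768618674461854906275923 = -0.00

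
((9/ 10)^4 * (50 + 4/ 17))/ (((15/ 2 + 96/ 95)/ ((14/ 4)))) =2534733/ 187000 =13.55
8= 8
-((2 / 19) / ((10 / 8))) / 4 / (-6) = 1 / 285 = 0.00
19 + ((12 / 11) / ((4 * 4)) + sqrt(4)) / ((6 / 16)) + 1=842 / 33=25.52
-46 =-46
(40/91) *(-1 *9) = -360/91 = -3.96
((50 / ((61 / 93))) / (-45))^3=-4.86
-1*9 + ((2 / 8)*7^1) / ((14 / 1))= -71 / 8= -8.88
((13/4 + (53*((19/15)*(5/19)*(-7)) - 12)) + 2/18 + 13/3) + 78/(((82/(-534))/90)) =-67665127/1476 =-45843.58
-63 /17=-3.71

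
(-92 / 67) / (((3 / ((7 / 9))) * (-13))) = 644 / 23517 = 0.03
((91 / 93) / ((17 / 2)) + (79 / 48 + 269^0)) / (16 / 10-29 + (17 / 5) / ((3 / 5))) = -0.13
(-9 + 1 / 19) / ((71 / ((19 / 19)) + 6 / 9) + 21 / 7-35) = -30 / 133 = -0.23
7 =7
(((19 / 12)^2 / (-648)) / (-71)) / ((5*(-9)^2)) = 361 / 2683186560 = 0.00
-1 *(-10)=10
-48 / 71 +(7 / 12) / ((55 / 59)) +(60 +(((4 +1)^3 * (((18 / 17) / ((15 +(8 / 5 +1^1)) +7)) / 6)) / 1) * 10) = 68.92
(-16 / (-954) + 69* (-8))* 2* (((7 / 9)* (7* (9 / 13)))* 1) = -25803008 / 6201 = -4161.10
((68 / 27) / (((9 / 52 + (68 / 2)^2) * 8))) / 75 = 442 / 121745025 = 0.00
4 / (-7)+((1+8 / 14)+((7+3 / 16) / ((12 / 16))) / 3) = 4.19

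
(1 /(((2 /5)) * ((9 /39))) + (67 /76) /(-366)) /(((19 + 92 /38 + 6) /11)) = 3314003 /762744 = 4.34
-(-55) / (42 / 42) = 55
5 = 5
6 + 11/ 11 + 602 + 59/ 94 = 57305/ 94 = 609.63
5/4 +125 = 505/4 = 126.25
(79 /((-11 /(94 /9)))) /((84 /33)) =-3713 /126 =-29.47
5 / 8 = 0.62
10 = 10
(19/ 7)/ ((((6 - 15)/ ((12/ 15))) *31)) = -76/ 9765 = -0.01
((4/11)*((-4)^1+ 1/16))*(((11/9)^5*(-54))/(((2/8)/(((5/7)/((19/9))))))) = 146410/513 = 285.40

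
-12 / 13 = -0.92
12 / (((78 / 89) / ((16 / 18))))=1424 / 117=12.17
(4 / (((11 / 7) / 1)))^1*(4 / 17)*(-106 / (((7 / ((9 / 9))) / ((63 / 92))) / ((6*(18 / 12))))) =-240408 / 4301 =-55.90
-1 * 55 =-55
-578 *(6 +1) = -4046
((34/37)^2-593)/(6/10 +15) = -4053305/106782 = -37.96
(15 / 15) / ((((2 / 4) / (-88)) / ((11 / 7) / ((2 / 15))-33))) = 26136 / 7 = 3733.71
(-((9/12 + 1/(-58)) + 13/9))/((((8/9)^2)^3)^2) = -71329148491257/7971459301376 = -8.95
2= 2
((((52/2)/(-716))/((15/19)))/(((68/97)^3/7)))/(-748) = 1578011617/1262997880320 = 0.00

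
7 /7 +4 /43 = 47 /43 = 1.09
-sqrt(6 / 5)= -sqrt(30) / 5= -1.10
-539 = -539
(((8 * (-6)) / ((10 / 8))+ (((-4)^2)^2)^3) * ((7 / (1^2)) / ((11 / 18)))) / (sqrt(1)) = 10569621888 / 55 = 192174943.42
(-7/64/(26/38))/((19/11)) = -77/832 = -0.09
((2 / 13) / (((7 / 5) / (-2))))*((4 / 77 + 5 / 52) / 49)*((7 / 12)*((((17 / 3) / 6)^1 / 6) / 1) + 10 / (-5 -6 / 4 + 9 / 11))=0.00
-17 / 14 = -1.21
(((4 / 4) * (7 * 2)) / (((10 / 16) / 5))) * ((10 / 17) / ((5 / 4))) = 896 / 17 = 52.71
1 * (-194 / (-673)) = 194 / 673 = 0.29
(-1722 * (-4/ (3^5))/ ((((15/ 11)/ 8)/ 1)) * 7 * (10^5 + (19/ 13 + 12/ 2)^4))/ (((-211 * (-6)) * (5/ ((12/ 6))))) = 4164695198772416/ 109830611475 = 37919.26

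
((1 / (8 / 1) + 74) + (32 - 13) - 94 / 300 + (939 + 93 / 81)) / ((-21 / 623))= -496440487 / 16200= -30644.47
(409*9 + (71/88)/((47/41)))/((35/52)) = 28279693/5170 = 5469.96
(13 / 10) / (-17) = -13 / 170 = -0.08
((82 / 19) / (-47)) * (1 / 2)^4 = -41 / 7144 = -0.01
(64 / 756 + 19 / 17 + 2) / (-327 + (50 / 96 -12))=-164624 / 17400537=-0.01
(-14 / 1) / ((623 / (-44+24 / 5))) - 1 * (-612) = 272732 / 445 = 612.88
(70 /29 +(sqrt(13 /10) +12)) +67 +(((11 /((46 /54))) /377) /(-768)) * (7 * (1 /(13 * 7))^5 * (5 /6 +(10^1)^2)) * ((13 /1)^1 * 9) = sqrt(130) /10 +24785786569230363 /304442105257472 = 82.55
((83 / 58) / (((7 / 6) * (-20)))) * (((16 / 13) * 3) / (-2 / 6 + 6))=-8964 / 224315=-0.04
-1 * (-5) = 5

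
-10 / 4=-5 / 2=-2.50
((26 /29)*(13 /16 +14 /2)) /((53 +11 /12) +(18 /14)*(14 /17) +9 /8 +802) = 16575 /2030609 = 0.01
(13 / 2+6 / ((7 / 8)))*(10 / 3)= 935 / 21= 44.52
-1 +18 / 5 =13 / 5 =2.60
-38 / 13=-2.92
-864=-864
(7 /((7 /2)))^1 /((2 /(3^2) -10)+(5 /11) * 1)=-198 /923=-0.21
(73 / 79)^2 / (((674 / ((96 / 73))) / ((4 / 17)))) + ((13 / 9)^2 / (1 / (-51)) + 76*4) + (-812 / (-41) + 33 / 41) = 8636560643662 / 39580440723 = 218.20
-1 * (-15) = 15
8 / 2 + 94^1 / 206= 459 / 103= 4.46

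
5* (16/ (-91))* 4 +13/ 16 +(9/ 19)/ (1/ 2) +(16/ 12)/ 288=-1308607/ 746928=-1.75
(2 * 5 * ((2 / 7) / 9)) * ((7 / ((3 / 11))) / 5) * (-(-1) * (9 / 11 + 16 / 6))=460 / 81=5.68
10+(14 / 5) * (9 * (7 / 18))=19.80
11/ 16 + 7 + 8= 251/ 16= 15.69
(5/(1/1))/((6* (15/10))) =5/9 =0.56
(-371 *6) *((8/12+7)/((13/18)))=-307188/13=-23629.85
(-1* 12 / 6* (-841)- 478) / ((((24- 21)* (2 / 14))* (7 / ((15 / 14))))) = 430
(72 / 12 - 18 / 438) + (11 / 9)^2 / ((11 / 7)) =40856 / 5913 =6.91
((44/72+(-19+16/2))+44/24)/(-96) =77/864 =0.09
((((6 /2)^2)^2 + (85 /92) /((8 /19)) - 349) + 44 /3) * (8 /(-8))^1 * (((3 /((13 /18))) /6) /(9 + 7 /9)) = 1151685 /64768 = 17.78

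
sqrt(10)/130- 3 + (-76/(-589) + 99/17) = sqrt(10)/130 + 1556/527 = 2.98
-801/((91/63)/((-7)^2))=-353241/13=-27172.38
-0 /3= 0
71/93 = 0.76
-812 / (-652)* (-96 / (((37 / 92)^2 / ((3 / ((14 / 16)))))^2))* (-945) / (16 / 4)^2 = 969296868311040 / 305488243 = 3172943.28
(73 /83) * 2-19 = -1431 /83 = -17.24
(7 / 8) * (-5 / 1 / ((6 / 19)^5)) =-86663465 / 62208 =-1393.12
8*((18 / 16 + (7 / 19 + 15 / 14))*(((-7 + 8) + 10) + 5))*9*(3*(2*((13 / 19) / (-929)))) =-30652128 / 2347583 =-13.06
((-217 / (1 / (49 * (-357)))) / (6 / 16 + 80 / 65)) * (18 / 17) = 418004496 / 167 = 2503020.93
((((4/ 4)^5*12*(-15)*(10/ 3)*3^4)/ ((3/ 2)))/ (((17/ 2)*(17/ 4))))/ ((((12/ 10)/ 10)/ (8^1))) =-17280000/ 289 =-59792.39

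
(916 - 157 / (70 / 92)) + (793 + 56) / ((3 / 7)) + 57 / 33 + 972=3664.38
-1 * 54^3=-157464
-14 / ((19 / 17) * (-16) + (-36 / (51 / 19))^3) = 4913 / 852872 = 0.01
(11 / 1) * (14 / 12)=77 / 6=12.83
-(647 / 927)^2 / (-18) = 0.03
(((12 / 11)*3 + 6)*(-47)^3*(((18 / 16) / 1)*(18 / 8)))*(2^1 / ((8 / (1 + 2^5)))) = -1286678439 / 64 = -20104350.61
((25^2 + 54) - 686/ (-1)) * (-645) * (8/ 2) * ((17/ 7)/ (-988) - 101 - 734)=55871934975/ 19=2940628156.58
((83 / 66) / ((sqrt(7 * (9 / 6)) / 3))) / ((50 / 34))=1411 * sqrt(42) / 11550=0.79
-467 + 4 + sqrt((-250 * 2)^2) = 37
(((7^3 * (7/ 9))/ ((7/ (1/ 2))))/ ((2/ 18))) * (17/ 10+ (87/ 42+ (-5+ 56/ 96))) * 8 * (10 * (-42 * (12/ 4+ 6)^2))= 30116772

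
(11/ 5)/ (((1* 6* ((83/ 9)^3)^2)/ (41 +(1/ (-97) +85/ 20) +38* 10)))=321508164681/ 1268528648671720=0.00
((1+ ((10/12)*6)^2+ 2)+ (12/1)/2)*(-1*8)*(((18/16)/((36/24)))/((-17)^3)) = 12/289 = 0.04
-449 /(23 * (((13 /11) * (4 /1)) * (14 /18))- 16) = -44451 /6788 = -6.55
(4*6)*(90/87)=720/29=24.83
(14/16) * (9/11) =63/88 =0.72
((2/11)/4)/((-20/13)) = -13/440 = -0.03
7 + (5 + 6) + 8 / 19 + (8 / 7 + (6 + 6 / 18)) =10333 / 399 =25.90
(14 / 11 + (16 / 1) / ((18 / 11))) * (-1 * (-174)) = 63452 / 33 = 1922.79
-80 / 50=-8 / 5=-1.60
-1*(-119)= 119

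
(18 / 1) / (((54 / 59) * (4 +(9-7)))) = 59 / 18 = 3.28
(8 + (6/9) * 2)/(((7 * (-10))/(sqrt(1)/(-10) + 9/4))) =-43/150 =-0.29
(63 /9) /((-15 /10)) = -14 /3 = -4.67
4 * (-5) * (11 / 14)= -15.71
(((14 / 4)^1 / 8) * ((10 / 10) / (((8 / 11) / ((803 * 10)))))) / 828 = 309155 / 52992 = 5.83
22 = 22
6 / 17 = 0.35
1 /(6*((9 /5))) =5 /54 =0.09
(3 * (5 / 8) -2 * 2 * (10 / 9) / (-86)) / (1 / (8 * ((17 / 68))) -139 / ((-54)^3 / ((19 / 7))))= 18263637 / 4762379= 3.83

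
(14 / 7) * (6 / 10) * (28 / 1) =168 / 5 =33.60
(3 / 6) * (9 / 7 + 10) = 79 / 14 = 5.64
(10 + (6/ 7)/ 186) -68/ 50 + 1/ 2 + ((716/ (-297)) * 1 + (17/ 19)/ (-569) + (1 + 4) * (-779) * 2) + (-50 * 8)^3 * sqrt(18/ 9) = -64000000 * sqrt(2) -271152757243877/ 34837906950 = -90517451.26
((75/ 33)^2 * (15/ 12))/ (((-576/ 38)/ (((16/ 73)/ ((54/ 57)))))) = -1128125/ 11447568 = -0.10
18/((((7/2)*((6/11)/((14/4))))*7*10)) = 0.47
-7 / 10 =-0.70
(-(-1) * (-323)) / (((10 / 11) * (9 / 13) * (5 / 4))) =-92378 / 225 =-410.57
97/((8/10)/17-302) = -0.32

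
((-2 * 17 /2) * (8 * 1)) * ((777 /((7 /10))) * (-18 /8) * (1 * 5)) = 1698300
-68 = -68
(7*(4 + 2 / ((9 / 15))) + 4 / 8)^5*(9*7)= 20365730157857 / 864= 23571446941.96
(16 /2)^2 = 64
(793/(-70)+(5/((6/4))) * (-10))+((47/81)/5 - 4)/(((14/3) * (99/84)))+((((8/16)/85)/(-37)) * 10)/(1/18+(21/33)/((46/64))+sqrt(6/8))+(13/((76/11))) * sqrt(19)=-227147605573037/5005552267170+5184729 * sqrt(3)/882813451+143 * sqrt(19)/76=-37.17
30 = 30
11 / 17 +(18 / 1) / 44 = 395 / 374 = 1.06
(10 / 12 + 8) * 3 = 53 / 2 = 26.50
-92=-92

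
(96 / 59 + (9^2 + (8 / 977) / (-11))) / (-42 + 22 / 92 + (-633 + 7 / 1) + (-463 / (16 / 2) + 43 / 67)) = -645878134184 / 5667171372071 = -0.11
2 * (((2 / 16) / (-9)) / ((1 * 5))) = -1 / 180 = -0.01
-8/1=-8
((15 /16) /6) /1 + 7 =229 /32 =7.16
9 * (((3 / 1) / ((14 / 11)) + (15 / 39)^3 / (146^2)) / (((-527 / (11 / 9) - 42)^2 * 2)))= 93498700493 / 1973616477723800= 0.00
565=565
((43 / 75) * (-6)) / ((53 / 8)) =-688 / 1325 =-0.52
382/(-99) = -382/99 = -3.86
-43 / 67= -0.64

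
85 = 85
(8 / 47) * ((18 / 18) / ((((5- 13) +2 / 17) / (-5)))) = 340 / 3149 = 0.11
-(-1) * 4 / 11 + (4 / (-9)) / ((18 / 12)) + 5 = 1505 / 297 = 5.07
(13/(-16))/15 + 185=44387/240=184.95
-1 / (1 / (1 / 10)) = -1 / 10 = -0.10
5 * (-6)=-30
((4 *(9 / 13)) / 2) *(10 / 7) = 180 / 91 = 1.98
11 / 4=2.75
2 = 2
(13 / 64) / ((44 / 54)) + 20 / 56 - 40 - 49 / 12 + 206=4805483 / 29568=162.52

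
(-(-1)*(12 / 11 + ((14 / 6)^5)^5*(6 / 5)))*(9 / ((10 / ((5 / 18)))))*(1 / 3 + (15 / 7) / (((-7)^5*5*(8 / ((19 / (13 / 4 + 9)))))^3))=1048667663953578251274939661133124235587653 / 6625493678849704179246195093414000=158277664.24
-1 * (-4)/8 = 1/2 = 0.50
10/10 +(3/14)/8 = 115/112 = 1.03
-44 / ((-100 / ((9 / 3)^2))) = 99 / 25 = 3.96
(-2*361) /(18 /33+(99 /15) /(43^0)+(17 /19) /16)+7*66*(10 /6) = 669.74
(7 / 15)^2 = 49 / 225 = 0.22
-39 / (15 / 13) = -33.80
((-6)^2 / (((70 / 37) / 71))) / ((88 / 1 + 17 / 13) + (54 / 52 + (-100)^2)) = 1229436 / 9182215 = 0.13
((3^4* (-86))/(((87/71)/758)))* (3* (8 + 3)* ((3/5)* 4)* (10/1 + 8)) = -890753342688/145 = -6143126501.30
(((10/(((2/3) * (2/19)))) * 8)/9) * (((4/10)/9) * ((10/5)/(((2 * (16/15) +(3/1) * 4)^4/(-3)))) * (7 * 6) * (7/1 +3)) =-11221875/31561924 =-0.36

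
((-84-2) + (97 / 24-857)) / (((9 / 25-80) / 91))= 51267125 / 47784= 1072.89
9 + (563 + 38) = 610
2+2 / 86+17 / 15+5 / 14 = 3.51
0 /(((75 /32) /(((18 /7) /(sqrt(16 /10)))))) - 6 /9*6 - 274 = -278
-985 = -985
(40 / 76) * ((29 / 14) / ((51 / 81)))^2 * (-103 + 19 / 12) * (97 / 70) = -24124847787 / 30134608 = -800.57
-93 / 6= -15.50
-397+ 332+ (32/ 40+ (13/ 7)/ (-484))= -1087613/ 16940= -64.20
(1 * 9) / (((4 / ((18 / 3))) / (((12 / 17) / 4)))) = 2.38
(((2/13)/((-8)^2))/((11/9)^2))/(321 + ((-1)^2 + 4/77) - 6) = 63/12373504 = 0.00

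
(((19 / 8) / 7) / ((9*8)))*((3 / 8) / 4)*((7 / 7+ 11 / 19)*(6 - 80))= -185 / 3584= -0.05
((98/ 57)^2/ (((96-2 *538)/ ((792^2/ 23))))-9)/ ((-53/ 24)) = 90929736/ 2200295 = 41.33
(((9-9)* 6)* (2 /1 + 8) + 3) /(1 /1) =3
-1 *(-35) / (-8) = -35 / 8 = -4.38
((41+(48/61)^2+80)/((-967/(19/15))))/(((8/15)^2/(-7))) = 902827275/230285248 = 3.92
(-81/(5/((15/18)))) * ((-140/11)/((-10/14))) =-2646/11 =-240.55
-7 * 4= -28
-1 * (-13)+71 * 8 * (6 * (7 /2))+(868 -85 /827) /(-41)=11919.83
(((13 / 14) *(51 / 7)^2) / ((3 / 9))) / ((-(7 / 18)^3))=-295796124 / 117649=-2514.23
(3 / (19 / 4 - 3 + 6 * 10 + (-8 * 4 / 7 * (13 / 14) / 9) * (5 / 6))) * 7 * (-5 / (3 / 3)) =-1.71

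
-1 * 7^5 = -16807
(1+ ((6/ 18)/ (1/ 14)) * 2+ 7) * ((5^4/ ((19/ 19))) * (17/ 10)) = 55250/ 3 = 18416.67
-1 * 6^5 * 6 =-46656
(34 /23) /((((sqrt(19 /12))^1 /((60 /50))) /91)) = 37128 *sqrt(57) /2185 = 128.29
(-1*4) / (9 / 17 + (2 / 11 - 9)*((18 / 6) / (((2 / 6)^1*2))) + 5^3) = -1496 / 32107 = -0.05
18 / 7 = 2.57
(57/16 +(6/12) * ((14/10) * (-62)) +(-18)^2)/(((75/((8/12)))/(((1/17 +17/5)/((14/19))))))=3023489/255000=11.86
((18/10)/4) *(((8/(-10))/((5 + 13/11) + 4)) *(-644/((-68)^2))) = 2277/462400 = 0.00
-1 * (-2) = 2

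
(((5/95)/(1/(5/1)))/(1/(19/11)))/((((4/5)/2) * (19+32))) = 25/1122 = 0.02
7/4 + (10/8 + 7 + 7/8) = 87/8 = 10.88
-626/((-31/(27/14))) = 8451/217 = 38.94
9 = 9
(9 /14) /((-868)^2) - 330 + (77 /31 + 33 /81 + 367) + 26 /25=291424846747 /7119856800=40.93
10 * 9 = 90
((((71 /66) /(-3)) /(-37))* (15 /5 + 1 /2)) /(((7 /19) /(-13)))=-1.20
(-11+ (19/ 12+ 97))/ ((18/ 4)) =1051/ 54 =19.46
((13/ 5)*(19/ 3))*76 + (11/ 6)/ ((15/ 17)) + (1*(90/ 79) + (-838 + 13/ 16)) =23747183/ 56880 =417.50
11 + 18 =29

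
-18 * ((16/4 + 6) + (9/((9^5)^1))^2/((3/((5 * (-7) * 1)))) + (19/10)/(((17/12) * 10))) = -182.41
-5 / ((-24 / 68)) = 85 / 6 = 14.17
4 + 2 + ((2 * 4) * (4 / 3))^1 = 50 / 3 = 16.67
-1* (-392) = 392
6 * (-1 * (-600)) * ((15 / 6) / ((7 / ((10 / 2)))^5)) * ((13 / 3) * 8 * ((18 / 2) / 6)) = 1462500000 / 16807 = 87017.31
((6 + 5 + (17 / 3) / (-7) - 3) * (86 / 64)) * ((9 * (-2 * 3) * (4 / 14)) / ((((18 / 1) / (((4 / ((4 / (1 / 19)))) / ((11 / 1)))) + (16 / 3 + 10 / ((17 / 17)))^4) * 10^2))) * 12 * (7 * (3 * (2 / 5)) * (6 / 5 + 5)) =-1320617763 / 83688115000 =-0.02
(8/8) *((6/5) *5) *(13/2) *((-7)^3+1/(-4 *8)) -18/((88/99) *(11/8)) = -4714317/352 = -13392.95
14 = 14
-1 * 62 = -62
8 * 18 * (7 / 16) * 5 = 315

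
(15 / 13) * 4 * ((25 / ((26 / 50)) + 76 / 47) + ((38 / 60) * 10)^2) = 9876760 / 23829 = 414.48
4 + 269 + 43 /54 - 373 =-5357 /54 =-99.20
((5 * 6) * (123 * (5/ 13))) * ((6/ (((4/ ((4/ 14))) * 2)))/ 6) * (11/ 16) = 101475/ 2912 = 34.85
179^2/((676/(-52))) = -32041/13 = -2464.69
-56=-56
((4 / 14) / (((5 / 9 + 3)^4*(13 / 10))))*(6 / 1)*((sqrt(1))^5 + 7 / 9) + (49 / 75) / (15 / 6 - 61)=1761413 / 503193600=0.00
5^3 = 125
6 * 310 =1860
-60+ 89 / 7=-331 / 7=-47.29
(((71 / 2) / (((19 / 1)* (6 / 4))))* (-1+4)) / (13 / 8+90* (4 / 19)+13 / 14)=3976 / 22877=0.17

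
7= 7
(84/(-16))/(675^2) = -7/607500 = -0.00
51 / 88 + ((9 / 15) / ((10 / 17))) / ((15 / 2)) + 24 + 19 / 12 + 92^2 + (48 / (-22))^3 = 33860291423 / 3993000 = 8479.91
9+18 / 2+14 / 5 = 104 / 5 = 20.80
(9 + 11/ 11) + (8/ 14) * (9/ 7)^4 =194314/ 16807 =11.56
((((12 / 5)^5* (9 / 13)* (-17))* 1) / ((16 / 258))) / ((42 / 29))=-2967181632 / 284375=-10434.05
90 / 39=30 / 13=2.31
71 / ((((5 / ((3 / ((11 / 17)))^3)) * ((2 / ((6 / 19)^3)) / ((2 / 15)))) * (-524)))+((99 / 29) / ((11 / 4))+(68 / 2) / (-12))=-8311396903747 / 5202348130650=-1.60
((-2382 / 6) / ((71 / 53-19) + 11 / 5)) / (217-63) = 105205 / 630938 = 0.17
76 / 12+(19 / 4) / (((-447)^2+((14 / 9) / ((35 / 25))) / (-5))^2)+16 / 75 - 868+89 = -749389582803470551 / 970142208552300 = -772.45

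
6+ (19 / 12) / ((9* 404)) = 6.00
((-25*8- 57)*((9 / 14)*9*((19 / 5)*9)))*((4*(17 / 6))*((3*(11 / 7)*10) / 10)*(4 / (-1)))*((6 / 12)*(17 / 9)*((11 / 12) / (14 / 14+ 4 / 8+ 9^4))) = 1536782643 / 1071875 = 1433.73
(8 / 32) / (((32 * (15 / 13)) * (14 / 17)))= 221 / 26880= 0.01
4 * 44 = 176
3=3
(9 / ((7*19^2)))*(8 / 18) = 4 / 2527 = 0.00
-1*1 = -1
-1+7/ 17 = -10/ 17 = -0.59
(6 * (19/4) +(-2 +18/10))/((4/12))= 849/10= 84.90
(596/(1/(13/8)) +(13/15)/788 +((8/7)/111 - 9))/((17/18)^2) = 4665328407/4336955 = 1075.72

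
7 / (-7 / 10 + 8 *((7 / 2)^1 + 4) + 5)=70 / 643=0.11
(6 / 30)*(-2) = -2 / 5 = -0.40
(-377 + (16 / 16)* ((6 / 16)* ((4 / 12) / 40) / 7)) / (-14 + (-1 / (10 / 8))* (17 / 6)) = 2533437 / 109312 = 23.18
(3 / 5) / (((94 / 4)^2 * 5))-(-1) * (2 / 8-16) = -3479127 / 220900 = -15.75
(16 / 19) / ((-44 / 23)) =-92 / 209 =-0.44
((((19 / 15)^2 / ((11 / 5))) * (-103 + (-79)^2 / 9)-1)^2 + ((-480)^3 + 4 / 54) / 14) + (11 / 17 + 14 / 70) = -18220938475241686 / 2361795975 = -7714865.58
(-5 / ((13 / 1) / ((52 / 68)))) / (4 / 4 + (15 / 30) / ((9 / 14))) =-45 / 272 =-0.17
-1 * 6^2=-36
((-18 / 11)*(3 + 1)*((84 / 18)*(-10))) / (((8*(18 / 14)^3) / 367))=17623340 / 2673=6593.09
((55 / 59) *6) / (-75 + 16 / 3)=-90 / 1121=-0.08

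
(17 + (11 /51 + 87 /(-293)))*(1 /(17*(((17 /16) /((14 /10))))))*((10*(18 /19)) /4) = 84946512 /27350671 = 3.11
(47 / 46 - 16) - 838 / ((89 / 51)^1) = -2027269 / 4094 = -495.18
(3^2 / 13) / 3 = 3 / 13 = 0.23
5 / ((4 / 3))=3.75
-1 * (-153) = 153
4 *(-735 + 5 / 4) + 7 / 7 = -2934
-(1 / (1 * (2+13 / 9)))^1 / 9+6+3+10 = 588 / 31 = 18.97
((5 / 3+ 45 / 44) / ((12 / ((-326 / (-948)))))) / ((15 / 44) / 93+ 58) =1793815 / 1350052488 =0.00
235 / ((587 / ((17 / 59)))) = 3995 / 34633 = 0.12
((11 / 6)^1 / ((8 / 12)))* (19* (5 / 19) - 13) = -22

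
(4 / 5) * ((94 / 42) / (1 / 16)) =3008 / 105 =28.65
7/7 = 1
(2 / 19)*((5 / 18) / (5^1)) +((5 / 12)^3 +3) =101063 / 32832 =3.08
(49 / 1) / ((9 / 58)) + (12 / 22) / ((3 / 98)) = 333.60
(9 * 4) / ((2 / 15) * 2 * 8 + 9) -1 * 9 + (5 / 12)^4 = -19864393 / 3462912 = -5.74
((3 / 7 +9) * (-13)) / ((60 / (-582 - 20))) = 6149 / 5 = 1229.80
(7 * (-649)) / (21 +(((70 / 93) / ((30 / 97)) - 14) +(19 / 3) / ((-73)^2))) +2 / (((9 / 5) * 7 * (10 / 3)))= -12893663098 / 26780145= -481.46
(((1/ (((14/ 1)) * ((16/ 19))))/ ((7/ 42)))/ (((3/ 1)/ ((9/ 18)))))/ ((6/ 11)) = 209/ 1344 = 0.16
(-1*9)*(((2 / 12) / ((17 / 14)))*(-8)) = 168 / 17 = 9.88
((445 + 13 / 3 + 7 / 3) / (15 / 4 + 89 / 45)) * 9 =731700 / 1031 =709.70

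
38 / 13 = 2.92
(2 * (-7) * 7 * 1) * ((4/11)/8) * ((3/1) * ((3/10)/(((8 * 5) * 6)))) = -147/8800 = -0.02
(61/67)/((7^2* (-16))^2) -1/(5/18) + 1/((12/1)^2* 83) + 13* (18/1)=35438894799083/153814590720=230.40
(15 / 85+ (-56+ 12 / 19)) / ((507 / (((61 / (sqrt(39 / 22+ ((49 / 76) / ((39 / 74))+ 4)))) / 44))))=-1087447*sqrt(18592431) / 82178545020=-0.06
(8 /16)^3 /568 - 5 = -22719 /4544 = -5.00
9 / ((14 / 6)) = 27 / 7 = 3.86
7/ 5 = 1.40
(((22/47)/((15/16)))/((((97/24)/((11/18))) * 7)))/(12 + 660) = 484/30157785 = 0.00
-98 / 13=-7.54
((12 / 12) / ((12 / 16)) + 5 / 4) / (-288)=-31 / 3456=-0.01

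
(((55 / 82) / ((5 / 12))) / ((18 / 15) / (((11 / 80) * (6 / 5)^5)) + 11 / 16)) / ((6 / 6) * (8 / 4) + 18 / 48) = 7527168 / 46584979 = 0.16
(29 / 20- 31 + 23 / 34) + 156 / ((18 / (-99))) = -301537 / 340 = -886.87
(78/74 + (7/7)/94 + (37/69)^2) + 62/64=614922589/264940128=2.32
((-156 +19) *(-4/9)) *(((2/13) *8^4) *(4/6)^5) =143654912/28431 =5052.76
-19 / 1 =-19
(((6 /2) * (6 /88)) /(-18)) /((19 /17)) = -17 /1672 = -0.01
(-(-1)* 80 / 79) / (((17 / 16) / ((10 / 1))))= 12800 / 1343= 9.53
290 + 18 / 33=3196 / 11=290.55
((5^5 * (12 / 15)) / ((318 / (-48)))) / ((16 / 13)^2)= -105625 / 424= -249.12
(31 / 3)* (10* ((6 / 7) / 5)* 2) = 248 / 7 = 35.43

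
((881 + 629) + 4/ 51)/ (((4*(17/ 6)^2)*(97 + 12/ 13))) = 0.48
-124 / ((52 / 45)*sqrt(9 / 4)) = -930 / 13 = -71.54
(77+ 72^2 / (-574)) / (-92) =-19507 / 26404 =-0.74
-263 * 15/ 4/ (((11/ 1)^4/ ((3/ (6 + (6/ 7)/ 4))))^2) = -193305/ 180275818921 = -0.00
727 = 727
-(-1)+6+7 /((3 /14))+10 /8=491 /12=40.92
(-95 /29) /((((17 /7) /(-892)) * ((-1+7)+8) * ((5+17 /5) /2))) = 211850 /10353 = 20.46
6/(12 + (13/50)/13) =300/601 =0.50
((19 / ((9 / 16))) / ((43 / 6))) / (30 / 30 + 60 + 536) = 608 / 77013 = 0.01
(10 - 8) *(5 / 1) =10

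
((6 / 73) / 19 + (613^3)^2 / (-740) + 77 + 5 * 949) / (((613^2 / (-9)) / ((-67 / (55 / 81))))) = -3594526081662929618754369 / 21212498242100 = -169453217656.79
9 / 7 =1.29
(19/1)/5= 19/5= 3.80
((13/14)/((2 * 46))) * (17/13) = 17/1288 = 0.01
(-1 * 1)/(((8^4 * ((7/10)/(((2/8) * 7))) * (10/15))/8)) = -15/2048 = -0.01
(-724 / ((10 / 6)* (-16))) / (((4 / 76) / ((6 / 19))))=1629 / 10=162.90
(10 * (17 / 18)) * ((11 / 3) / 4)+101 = 11843 / 108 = 109.66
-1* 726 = -726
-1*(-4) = 4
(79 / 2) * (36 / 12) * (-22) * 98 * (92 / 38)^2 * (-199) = 107581066824 / 361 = 298008495.36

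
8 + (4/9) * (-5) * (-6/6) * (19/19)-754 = -6694/9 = -743.78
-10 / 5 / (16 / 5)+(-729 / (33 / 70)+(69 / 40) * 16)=-668531 / 440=-1519.39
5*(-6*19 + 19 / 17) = -9595 / 17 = -564.41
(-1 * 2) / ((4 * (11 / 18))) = -9 / 11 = -0.82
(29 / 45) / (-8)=-29 / 360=-0.08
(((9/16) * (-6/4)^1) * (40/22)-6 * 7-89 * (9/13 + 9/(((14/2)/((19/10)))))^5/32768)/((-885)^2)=-56368495402155202111/995320288468746240000000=-0.00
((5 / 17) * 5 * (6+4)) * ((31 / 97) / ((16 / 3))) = 11625 / 13192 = 0.88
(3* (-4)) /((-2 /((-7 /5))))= -42 /5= -8.40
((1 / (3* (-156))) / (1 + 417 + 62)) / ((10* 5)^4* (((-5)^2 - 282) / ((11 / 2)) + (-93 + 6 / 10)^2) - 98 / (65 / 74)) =-11 / 131135509164307968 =-0.00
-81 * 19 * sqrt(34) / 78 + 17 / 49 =17 / 49-513 * sqrt(34) / 26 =-114.70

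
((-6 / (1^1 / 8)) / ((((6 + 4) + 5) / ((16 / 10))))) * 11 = -1408 / 25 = -56.32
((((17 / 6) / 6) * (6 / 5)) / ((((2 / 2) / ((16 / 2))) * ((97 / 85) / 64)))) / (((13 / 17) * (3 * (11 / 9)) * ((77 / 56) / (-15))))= -150927360 / 152581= -989.16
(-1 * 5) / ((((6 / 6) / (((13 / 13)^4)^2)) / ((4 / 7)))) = -20 / 7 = -2.86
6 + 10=16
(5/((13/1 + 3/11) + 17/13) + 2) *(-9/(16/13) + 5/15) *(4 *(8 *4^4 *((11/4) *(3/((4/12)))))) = -460831360/139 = -3315333.53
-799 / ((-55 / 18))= 14382 / 55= 261.49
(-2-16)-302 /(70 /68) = -10898 /35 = -311.37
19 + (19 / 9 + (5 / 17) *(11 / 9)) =365 / 17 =21.47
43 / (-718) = -43 / 718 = -0.06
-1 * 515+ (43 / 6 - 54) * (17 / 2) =-10957 / 12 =-913.08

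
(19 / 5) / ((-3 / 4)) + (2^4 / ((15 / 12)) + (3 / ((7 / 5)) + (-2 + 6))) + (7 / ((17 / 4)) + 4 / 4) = 29494 / 1785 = 16.52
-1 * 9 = -9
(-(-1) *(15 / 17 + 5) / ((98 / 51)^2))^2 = 14630625 / 5764801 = 2.54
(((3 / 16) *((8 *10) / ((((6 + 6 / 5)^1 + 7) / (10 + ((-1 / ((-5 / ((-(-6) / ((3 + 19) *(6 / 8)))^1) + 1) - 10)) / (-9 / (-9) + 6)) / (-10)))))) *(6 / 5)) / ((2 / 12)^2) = 20637504 / 45227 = 456.31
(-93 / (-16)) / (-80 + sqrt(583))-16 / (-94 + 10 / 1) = 643 / 5817-31 * sqrt(583) / 31024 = 0.09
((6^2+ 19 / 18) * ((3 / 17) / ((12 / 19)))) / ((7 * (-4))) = -12673 / 34272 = -0.37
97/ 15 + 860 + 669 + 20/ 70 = 161254/ 105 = 1535.75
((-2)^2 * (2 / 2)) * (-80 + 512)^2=746496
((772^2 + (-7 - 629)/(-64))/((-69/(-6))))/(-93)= -557.26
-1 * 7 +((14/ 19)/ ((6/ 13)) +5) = -23/ 57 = -0.40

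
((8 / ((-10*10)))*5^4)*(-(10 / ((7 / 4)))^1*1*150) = 300000 / 7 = 42857.14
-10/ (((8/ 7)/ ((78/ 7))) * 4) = -195/ 8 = -24.38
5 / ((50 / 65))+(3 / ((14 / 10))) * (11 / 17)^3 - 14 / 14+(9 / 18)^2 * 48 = 1243615 / 68782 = 18.08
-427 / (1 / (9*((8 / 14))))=-2196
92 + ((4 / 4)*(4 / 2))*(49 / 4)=233 / 2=116.50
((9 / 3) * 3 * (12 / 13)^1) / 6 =18 / 13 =1.38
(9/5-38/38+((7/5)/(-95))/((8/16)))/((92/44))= 4026/10925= 0.37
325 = 325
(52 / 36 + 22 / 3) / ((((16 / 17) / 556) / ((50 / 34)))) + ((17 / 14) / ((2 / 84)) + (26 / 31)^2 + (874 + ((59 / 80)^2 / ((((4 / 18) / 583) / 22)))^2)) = 349128426309272388721 / 354263040000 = 985506211.17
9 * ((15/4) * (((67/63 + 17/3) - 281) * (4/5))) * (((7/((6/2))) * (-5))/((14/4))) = 172790/7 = 24684.29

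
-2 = -2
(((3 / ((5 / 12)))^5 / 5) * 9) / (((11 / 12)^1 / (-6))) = -39182082048 / 171875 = -227968.48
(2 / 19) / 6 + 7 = 400 / 57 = 7.02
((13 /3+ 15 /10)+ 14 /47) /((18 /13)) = 22477 /5076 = 4.43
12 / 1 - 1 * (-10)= 22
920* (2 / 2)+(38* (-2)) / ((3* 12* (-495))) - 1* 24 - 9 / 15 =3989026 / 4455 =895.40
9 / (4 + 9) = 9 / 13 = 0.69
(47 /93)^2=2209 /8649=0.26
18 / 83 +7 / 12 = 797 / 996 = 0.80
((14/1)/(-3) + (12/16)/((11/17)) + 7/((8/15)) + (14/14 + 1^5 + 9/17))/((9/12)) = 54515/3366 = 16.20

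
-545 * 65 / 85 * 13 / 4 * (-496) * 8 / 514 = 45684080 / 4369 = 10456.42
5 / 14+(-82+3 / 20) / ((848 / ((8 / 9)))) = 36241 / 133560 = 0.27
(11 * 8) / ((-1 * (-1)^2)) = -88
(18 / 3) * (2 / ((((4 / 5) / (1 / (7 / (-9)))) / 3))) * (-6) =2430 / 7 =347.14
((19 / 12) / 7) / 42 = 19 / 3528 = 0.01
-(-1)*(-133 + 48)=-85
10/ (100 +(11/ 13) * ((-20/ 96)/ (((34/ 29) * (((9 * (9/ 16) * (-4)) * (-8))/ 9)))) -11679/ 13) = -1909440/ 152448347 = -0.01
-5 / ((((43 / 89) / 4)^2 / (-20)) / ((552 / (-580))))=-349791360 / 53621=-6523.40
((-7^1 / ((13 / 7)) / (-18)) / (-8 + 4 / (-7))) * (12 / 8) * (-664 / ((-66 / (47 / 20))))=-1338043 / 1544400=-0.87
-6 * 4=-24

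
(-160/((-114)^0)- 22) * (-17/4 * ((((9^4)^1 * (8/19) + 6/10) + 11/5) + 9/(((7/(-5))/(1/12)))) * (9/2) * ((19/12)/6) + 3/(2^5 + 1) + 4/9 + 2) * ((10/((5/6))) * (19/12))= 3056652246323/63360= 48242617.52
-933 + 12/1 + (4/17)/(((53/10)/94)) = -826061/901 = -916.83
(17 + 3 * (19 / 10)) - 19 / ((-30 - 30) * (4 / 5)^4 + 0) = 360547 / 15360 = 23.47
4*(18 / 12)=6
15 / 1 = 15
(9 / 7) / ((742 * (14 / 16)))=36 / 18179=0.00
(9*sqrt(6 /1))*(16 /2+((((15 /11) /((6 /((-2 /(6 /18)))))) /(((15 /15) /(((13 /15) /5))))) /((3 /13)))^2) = 246361*sqrt(6) /3025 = 199.49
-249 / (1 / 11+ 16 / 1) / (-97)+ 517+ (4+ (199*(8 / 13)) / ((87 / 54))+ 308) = 905.17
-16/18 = -8/9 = -0.89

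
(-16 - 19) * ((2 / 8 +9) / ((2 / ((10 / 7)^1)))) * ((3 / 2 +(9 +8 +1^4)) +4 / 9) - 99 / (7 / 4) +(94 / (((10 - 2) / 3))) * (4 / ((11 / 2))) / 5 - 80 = -131492507 / 27720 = -4743.60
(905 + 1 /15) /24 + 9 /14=24163 /630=38.35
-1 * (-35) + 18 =53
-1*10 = -10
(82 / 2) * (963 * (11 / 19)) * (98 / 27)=4729186 / 57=82968.18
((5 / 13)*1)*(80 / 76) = 0.40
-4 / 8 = -1 / 2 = -0.50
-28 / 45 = -0.62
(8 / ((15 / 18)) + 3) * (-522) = -32886 / 5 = -6577.20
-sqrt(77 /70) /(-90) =0.01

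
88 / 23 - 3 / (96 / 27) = 2195 / 736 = 2.98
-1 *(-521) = 521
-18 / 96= -3 / 16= -0.19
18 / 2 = 9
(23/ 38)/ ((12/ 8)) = 23/ 57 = 0.40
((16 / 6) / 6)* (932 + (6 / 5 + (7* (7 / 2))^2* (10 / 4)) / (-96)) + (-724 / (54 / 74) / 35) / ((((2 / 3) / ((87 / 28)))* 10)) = 834141043 / 2116800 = 394.06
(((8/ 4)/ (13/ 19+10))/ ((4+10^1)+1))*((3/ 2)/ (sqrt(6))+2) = 19*sqrt(6)/ 6090+76/ 3045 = 0.03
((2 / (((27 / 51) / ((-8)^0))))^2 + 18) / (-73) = -2614 / 5913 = -0.44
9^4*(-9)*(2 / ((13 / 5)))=-590490 / 13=-45422.31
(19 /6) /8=19 /48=0.40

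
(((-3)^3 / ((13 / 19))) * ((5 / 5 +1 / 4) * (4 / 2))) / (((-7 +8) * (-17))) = 2565 / 442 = 5.80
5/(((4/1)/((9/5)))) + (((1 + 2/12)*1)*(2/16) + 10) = 595/48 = 12.40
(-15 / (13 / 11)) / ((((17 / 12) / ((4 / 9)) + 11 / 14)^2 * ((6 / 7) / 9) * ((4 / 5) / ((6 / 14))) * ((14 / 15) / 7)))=-33.92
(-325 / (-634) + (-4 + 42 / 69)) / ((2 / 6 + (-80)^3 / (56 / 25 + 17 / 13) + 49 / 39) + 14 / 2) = 1887579759 / 94625714829590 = 0.00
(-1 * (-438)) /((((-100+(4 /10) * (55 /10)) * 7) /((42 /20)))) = -219 /163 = -1.34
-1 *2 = -2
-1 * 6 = -6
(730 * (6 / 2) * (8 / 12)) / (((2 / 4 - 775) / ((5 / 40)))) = -365 / 1549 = -0.24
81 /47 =1.72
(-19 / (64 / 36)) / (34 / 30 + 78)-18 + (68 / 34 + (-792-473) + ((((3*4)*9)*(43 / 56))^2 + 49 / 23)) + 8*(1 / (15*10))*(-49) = 8982497600411 / 1605298800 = 5595.53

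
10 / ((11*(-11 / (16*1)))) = -160 / 121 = -1.32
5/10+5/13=23/26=0.88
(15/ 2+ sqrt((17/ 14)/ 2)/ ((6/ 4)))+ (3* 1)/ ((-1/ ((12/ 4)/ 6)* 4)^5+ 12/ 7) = 8.02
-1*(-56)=56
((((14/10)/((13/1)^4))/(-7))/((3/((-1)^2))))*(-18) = 6/142805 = 0.00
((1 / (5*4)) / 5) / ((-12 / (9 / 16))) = -3 / 6400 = -0.00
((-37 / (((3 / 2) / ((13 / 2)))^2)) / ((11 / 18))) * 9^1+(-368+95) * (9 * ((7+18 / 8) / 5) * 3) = -5251077 / 220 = -23868.53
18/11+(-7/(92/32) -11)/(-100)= 44799/25300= 1.77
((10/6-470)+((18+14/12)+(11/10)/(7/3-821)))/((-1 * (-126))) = -33094699/9283680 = -3.56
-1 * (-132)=132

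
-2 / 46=-1 / 23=-0.04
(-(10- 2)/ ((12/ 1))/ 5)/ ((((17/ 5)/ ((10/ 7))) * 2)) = -10/ 357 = -0.03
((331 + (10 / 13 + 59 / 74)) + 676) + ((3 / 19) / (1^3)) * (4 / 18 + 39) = 55643323 / 54834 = 1014.76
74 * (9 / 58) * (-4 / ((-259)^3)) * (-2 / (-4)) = 18 / 13617443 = 0.00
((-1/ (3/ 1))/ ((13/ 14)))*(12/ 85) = -56/ 1105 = -0.05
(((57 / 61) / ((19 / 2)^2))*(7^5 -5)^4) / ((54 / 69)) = 3666078441793690336 / 3477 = 1054379764680382.61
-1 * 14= -14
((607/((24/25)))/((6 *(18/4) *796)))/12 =15175/6189696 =0.00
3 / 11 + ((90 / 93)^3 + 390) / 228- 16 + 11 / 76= -345387227 / 24905276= -13.87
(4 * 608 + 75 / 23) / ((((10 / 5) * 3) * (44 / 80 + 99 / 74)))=20724070 / 96393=215.00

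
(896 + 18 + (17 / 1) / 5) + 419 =6682 / 5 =1336.40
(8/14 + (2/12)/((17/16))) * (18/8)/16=195/1904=0.10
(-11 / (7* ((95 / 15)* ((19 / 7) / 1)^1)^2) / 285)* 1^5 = -231 / 12380495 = -0.00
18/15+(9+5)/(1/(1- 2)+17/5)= 211/30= 7.03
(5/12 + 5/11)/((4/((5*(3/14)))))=575/2464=0.23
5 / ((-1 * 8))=-5 / 8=-0.62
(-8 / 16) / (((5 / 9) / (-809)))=7281 / 10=728.10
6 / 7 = 0.86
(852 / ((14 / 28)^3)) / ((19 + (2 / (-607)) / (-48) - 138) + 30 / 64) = -397181952 / 6907049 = -57.50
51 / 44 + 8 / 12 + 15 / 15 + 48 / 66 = 469 / 132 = 3.55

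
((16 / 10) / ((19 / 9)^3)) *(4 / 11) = 23328 / 377245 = 0.06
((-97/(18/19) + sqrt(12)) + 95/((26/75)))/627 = 2 * sqrt(3)/627 + 1057/3861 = 0.28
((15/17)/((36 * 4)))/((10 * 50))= 1/81600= 0.00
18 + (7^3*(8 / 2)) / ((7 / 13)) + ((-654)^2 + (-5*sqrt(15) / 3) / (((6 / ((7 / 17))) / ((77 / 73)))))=430282-2695*sqrt(15) / 22338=430281.53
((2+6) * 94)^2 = 565504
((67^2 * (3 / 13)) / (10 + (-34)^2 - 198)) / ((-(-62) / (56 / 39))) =31423 / 1267838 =0.02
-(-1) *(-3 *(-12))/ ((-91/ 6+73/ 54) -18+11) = -486/ 281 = -1.73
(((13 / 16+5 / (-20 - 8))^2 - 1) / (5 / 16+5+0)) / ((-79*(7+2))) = 2501 / 15793680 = 0.00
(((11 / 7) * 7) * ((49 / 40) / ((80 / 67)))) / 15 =36113 / 48000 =0.75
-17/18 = -0.94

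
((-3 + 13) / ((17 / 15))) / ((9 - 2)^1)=150 / 119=1.26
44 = 44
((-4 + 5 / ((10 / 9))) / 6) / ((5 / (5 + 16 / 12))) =19 / 180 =0.11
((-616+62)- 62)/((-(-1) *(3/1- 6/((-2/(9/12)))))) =-352/3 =-117.33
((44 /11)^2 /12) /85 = 4 /255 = 0.02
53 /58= 0.91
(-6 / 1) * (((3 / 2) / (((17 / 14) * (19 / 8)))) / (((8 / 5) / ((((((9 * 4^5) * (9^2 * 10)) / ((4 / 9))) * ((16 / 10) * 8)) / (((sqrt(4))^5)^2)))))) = -132269760 / 323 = -409503.90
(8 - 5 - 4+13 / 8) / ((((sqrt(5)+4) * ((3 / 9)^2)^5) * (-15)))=-19683 / 22+19683 * sqrt(5) / 88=-394.54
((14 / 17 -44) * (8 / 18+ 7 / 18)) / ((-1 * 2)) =1835 / 102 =17.99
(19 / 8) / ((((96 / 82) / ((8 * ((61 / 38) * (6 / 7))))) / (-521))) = -1303021 / 112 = -11634.12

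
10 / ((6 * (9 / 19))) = 95 / 27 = 3.52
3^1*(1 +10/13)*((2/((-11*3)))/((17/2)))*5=-460/2431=-0.19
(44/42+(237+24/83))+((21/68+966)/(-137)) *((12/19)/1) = 18039202310/77129493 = 233.88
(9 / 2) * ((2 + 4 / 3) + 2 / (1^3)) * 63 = 1512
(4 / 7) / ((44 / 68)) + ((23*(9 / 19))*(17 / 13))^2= 957667409 / 4697693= 203.86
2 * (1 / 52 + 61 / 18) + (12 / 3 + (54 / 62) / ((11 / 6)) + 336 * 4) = 108144115 / 79794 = 1355.29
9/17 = 0.53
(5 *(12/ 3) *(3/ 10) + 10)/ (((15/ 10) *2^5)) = 1/ 3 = 0.33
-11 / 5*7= -77 / 5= -15.40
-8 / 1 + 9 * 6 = 46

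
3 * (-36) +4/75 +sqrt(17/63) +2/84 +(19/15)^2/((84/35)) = -2027107/18900 +sqrt(119)/21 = -106.73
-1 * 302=-302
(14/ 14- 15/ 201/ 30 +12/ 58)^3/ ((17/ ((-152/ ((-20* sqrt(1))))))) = 52595394747499/ 67338134848260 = 0.78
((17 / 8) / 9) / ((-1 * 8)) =-17 / 576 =-0.03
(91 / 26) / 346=7 / 692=0.01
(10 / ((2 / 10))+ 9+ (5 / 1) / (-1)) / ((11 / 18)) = 88.36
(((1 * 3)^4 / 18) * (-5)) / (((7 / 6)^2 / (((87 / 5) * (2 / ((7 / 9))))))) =-253692 / 343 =-739.63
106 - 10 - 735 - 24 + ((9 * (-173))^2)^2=5876983213338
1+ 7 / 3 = 10 / 3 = 3.33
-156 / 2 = -78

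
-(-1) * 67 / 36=67 / 36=1.86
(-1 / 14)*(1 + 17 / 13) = -15 / 91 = -0.16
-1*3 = -3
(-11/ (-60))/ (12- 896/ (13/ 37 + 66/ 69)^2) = -648879/ 1811482480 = -0.00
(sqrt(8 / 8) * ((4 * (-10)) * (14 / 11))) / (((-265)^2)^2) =-112 / 10849411375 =-0.00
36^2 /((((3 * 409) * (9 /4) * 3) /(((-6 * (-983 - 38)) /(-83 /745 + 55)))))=73021920 /4181207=17.46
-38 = -38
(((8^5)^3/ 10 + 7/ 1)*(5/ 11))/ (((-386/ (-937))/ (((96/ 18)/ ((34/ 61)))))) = 78864045313151828/ 2123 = 37147454221927.38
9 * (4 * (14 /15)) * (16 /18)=448 /15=29.87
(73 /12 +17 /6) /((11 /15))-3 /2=469 /44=10.66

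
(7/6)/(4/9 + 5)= 0.21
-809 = -809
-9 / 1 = -9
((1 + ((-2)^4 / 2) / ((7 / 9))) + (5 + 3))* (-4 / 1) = -540 / 7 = -77.14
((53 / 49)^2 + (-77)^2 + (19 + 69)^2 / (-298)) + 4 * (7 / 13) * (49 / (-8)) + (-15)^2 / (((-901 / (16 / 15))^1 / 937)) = 5641.40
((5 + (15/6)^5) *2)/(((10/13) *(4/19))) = 162279/128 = 1267.80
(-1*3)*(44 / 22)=-6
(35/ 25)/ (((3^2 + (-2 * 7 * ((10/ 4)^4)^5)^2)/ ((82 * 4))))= 15393162788864/ 54347854130333516957593939405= 0.00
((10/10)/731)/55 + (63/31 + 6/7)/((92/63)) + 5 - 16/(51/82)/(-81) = 203298734741/27863512380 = 7.30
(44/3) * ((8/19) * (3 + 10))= 4576/57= 80.28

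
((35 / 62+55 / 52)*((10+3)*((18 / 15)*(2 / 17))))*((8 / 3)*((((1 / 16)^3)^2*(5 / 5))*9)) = 4707 / 1105199104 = 0.00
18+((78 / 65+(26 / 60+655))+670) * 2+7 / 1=2678.27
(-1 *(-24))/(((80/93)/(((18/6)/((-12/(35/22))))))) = -11.10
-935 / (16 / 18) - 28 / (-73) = -614071 / 584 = -1051.49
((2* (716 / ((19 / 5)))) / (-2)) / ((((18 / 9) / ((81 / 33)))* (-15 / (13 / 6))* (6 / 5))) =11635 / 418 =27.83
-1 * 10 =-10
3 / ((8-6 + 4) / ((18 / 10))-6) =-9 / 8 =-1.12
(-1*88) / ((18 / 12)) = -176 / 3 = -58.67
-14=-14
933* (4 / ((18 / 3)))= 622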